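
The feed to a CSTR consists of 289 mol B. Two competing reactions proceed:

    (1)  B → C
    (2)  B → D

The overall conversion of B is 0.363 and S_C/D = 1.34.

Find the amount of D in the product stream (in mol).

44.8 mol

Conversion of B: B consumed = 0.363 × 289 = 104.9 mol = 1ξ₁ + 1ξ₂.
Selectivity: 1ξ₁ / (1ξ₂) = 1.34 → ξ₁ = 1.34 ξ₂.
Substitute: (1·1.34 + 1) ξ₂ = 104.9 → ξ₂ = 44.83 mol, ξ₁ = 60.07 mol.
Outlet amounts (n = n₀ + Σ ν·ξ):
  B: 289 − 1(60.07) − 1(44.83) = 184.1
  C: 0 + 1(60.07) = 60.07
  D: 0 + 1(44.83) = 44.83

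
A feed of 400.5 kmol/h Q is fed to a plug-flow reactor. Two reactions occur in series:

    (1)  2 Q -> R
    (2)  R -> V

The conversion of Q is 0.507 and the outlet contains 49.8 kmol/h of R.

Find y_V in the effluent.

Conversion of Q: Q consumed = 2ξ₁ = 0.507 × 400.5 → ξ₁ = 101.5 kmol/h.
R balance: n_R = 0 + 1ξ₁ − 1ξ₂ = 49.8 → ξ₂ = (1·101.5 − 49.8)/1 = 51.73 kmol/h.
Outlet amounts (n = n₀ + Σ ν·ξ):
  Q: 400.5 − 2(101.5) = 197.4
  R: 0 + 1(101.5) − 1(51.73) = 49.8
  V: 0 + 1(51.73) = 51.73
Total out = 299 kmol/h; y_V = 51.73 / 299 = 0.173.

0.173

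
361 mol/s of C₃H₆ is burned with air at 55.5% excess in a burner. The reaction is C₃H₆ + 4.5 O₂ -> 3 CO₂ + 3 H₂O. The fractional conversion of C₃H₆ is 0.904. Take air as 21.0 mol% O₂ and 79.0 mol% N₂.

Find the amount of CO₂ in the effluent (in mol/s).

Stoichiometric O₂ = 4.5 × 361 = 1624 mol/s; O₂ fed = 1624 × 1.555 = 2526 mol/s.
N₂ fed = 2526 × 79/21 = 9503 mol/s.
Fuel reacted = 0.904 × 361 → ξ = 326.3 mol/s.
Outlet (n = n₀ + ν ξ):
  C₃H₆: 361 − 1(326.3) = 34.66
  O₂: 2526 − 4.5(326.3) = 1058
  N₂: 9503 (inert)
  CO₂: 0 + 3(326.3) = 979
  H₂O: 0 + 3(326.3) = 979

979 mol/s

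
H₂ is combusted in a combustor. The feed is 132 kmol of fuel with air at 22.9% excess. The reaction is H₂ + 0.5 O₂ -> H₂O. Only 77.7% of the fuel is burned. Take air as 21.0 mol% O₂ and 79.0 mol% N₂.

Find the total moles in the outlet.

Stoichiometric O₂ = 0.5 × 132 = 66 kmol; O₂ fed = 66 × 1.229 = 81.11 kmol.
N₂ fed = 81.11 × 79/21 = 305.1 kmol.
Fuel reacted = 0.777 × 132 → ξ = 102.6 kmol.
Outlet (n = n₀ + ν ξ):
  H₂: 132 − 1(102.6) = 29.44
  O₂: 81.11 − 0.5(102.6) = 29.83
  N₂: 305.1 (inert)
  H₂O: 0 + 1(102.6) = 102.6
Total out = 29.44 + 29.83 + 305.1 + 102.6 = 467 kmol.

467 kmol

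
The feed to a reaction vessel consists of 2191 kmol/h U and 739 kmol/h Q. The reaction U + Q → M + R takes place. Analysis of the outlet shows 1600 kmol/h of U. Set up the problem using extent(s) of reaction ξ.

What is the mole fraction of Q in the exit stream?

0.0505

For U: n = n₀ − 1ξ → 1600 = 2191 − 1ξ, giving ξ = 591 kmol/h.
Outlet amounts (n = n₀ + ν ξ):
  U: 2191 − 1(591) = 1600
  Q: 739 − 1(591) = 148
  M: 0 + 1(591) = 591
  R: 0 + 1(591) = 591
Total out = 2930 kmol/h; y_Q = 148 / 2930 = 0.05051.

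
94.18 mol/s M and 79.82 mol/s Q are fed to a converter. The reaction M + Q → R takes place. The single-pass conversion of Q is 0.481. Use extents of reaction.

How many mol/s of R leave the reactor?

38.4 mol/s

Q reacted = 0.481 × 79.82 = 38.39 mol/s; ν_Q = −1, so ξ = 38.39/1 = 38.39 mol/s.
Outlet amounts (n = n₀ + ν ξ):
  M: 94.18 − 1(38.39) = 55.79
  Q: 79.82 − 1(38.39) = 41.43
  R: 0 + 1(38.39) = 38.39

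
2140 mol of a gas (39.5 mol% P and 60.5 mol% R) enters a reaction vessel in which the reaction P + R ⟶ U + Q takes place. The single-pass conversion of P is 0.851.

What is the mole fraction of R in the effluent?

0.269

P reacted = 0.851 × 845.3 = 719.4 mol; ν_P = −1, so ξ = 719.4/1 = 719.4 mol.
Outlet amounts (n = n₀ + ν ξ):
  P: 845.3 − 1(719.4) = 125.9
  R: 1295 − 1(719.4) = 575.3
  U: 0 + 1(719.4) = 719.4
  Q: 0 + 1(719.4) = 719.4
Total out = 2140 mol; y_R = 575.3 / 2140 = 0.2689.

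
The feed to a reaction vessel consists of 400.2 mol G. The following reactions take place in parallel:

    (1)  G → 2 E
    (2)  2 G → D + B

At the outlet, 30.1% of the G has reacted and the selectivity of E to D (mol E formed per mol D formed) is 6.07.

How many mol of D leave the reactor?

Conversion of G: G consumed = 0.301 × 400.2 = 120.5 mol = 1ξ₁ + 2ξ₂.
Selectivity: 2ξ₁ / (1ξ₂) = 6.07 → ξ₁ = 3.035 ξ₂.
Substitute: (1·3.035 + 2) ξ₂ = 120.5 → ξ₂ = 23.92 mol, ξ₁ = 72.61 mol.
Outlet amounts (n = n₀ + Σ ν·ξ):
  G: 400.2 − 1(72.61) − 2(23.92) = 279.7
  E: 0 + 2(72.61) = 145.2
  D: 0 + 1(23.92) = 23.92
  B: 0 + 1(23.92) = 23.92

23.9 mol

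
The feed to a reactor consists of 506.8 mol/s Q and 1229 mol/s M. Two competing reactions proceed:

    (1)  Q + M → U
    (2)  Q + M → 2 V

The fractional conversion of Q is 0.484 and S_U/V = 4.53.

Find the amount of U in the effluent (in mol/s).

221 mol/s

Conversion of Q: Q consumed = 0.484 × 506.8 = 245.3 mol/s = 1ξ₁ + 1ξ₂.
Selectivity: 1ξ₁ / (2ξ₂) = 4.53 → ξ₁ = 9.06 ξ₂.
Substitute: (1·9.06 + 1) ξ₂ = 245.3 → ξ₂ = 24.38 mol/s, ξ₁ = 220.9 mol/s.
Outlet amounts (n = n₀ + Σ ν·ξ):
  Q: 506.8 − 1(220.9) − 1(24.38) = 261.5
  M: 1229 − 1(220.9) − 1(24.38) = 983.7
  U: 0 + 1(220.9) = 220.9
  V: 0 + 2(24.38) = 48.77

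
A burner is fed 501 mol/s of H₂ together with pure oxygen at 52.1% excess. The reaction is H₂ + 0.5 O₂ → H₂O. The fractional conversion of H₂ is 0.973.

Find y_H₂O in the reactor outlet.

Stoichiometric O₂ = 0.5 × 501 = 250.5 mol/s; O₂ fed = 250.5 × 1.521 = 381 mol/s.
Fuel reacted = 0.973 × 501 → ξ = 487.5 mol/s.
Outlet (n = n₀ + ν ξ):
  H₂: 501 − 1(487.5) = 13.53
  O₂: 381 − 0.5(487.5) = 137.3
  H₂O: 0 + 1(487.5) = 487.5
Total out = 638.3 mol/s; y_H₂O = 487.5 / 638.3 = 0.7637.

0.764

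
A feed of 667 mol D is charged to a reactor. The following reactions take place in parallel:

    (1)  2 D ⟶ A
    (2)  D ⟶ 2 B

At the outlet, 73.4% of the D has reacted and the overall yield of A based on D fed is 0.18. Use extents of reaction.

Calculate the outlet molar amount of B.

Yield of A: 1ξ₁ / 667 = 0.18 → ξ₁ = 120.1 mol.
Conversion of D: 2ξ₁ + 1ξ₂ = 0.734 × 667 = 489.6 → ξ₂ = 249.5 mol.
Outlet amounts (n = n₀ + Σ ν·ξ):
  D: 667 − 2(120.1) − 1(249.5) = 177.4
  A: 0 + 1(120.1) = 120.1
  B: 0 + 2(249.5) = 498.9

499 mol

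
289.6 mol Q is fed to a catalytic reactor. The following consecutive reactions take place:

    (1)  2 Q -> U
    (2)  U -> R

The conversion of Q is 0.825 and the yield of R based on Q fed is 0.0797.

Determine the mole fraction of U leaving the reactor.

0.566

Conversion of Q: Q consumed = 2ξ₁ = 0.825 × 289.6 → ξ₁ = 119.5 mol.
Yield of R: 1ξ₂ / 289.6 = 0.0797 → ξ₂ = 23.08 mol.
Outlet amounts (n = n₀ + Σ ν·ξ):
  Q: 289.6 − 2(119.5) = 50.68
  U: 0 + 1(119.5) − 1(23.08) = 96.38
  R: 0 + 1(23.08) = 23.08
Total out = 170.1 mol; y_U = 96.38 / 170.1 = 0.5665.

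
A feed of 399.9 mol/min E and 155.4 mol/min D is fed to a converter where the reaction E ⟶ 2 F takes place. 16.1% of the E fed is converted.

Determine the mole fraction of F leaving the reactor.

0.208

E reacted = 0.161 × 399.9 = 64.38 mol/min; ν_E = −1, so ξ = 64.38/1 = 64.38 mol/min.
Outlet amounts (n = n₀ + ν ξ):
  E: 399.9 − 1(64.38) = 335.5
  F: 0 + 2(64.38) = 128.8
  D: 155.4 (inert)
Total out = 619.7 mol/min; y_F = 128.8 / 619.7 = 0.2078.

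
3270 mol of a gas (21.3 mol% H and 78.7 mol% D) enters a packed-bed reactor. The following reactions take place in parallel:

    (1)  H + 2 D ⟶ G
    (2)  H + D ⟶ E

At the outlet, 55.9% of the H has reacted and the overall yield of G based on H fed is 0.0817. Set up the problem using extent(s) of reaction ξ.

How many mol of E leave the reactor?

332 mol

Yield of G: 1ξ₁ / 696.5 = 0.0817 → ξ₁ = 56.9 mol.
Conversion of H: 1ξ₁ + 1ξ₂ = 0.559 × 696.5 = 389.3 → ξ₂ = 332.4 mol.
Outlet amounts (n = n₀ + Σ ν·ξ):
  H: 696.5 − 1(56.9) − 1(332.4) = 307.2
  D: 2573 − 2(56.9) − 1(332.4) = 2127
  G: 0 + 1(56.9) = 56.9
  E: 0 + 1(332.4) = 332.4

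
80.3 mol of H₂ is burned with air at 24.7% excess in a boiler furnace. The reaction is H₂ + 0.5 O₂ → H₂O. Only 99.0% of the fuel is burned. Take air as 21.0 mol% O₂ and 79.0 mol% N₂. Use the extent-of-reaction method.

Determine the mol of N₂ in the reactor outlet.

Stoichiometric O₂ = 0.5 × 80.3 = 40.15 mol; O₂ fed = 40.15 × 1.247 = 50.07 mol.
N₂ fed = 50.07 × 79/21 = 188.3 mol.
Fuel reacted = 0.99 × 80.3 → ξ = 79.5 mol.
Outlet (n = n₀ + ν ξ):
  H₂: 80.3 − 1(79.5) = 0.803
  O₂: 50.07 − 0.5(79.5) = 10.32
  N₂: 188.3 (inert)
  H₂O: 0 + 1(79.5) = 79.5

188 mol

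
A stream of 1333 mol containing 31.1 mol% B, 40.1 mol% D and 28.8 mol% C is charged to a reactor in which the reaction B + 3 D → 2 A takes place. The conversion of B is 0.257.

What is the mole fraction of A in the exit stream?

B reacted = 0.257 × 414.6 = 106.5 mol; ν_B = −1, so ξ = 106.5/1 = 106.5 mol.
Outlet amounts (n = n₀ + ν ξ):
  B: 414.6 − 1(106.5) = 308
  D: 534.5 − 3(106.5) = 214.9
  A: 0 + 2(106.5) = 213.1
  C: 383.9 (inert)
Total out = 1120 mol; y_A = 213.1 / 1120 = 0.1903.

0.19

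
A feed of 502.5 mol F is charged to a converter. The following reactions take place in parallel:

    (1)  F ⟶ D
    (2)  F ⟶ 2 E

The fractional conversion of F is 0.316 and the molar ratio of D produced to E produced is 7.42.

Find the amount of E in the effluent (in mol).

20 mol

Conversion of F: F consumed = 0.316 × 502.5 = 158.8 mol = 1ξ₁ + 1ξ₂.
Selectivity: 1ξ₁ / (2ξ₂) = 7.42 → ξ₁ = 14.84 ξ₂.
Substitute: (1·14.84 + 1) ξ₂ = 158.8 → ξ₂ = 10.02 mol, ξ₁ = 148.8 mol.
Outlet amounts (n = n₀ + Σ ν·ξ):
  F: 502.5 − 1(148.8) − 1(10.02) = 343.7
  D: 0 + 1(148.8) = 148.8
  E: 0 + 2(10.02) = 20.05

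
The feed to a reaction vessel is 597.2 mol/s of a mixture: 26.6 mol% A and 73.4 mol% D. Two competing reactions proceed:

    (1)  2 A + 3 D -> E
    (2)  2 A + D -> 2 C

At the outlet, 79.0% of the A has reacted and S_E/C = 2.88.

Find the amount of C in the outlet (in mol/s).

18.6 mol/s

Conversion of A: A consumed = 0.79 × 158.9 = 125.5 mol/s = 2ξ₁ + 2ξ₂.
Selectivity: 1ξ₁ / (2ξ₂) = 2.88 → ξ₁ = 5.76 ξ₂.
Substitute: (2·5.76 + 2) ξ₂ = 125.5 → ξ₂ = 9.282 mol/s, ξ₁ = 53.47 mol/s.
Outlet amounts (n = n₀ + Σ ν·ξ):
  A: 158.9 − 2(53.47) − 2(9.282) = 33.36
  D: 438.3 − 3(53.47) − 1(9.282) = 268.7
  E: 0 + 1(53.47) = 53.47
  C: 0 + 2(9.282) = 18.56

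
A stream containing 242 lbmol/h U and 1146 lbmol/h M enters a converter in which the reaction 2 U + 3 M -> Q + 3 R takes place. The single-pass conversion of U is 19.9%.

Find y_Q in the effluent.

0.0177

U reacted = 0.199 × 242 = 48.16 lbmol/h; ν_U = −2, so ξ = 48.16/2 = 24.08 lbmol/h.
Outlet amounts (n = n₀ + ν ξ):
  U: 242 − 2(24.08) = 193.8
  M: 1146 − 3(24.08) = 1074
  Q: 0 + 1(24.08) = 24.08
  R: 0 + 3(24.08) = 72.24
Total out = 1364 lbmol/h; y_Q = 24.08 / 1364 = 0.01765.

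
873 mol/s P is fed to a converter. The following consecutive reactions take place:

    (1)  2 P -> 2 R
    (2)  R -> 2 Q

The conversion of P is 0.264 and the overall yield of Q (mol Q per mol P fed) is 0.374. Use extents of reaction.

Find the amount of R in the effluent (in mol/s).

Conversion of P: P consumed = 2ξ₁ = 0.264 × 873 → ξ₁ = 115.2 mol/s.
Yield of Q: 2ξ₂ / 873 = 0.374 → ξ₂ = 163.3 mol/s.
Outlet amounts (n = n₀ + Σ ν·ξ):
  P: 873 − 2(115.2) = 642.5
  R: 0 + 2(115.2) − 1(163.3) = 67.22
  Q: 0 + 2(163.3) = 326.5

67.2 mol/s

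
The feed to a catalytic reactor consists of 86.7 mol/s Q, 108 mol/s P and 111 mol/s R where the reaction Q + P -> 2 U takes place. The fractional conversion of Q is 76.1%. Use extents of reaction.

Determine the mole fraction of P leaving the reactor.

Q reacted = 0.761 × 86.7 = 65.98 mol/s; ν_Q = −1, so ξ = 65.98/1 = 65.98 mol/s.
Outlet amounts (n = n₀ + ν ξ):
  Q: 86.7 − 1(65.98) = 20.72
  P: 108 − 1(65.98) = 42.02
  U: 0 + 2(65.98) = 132
  R: 111 (inert)
Total out = 305.7 mol/s; y_P = 42.02 / 305.7 = 0.1375.

0.137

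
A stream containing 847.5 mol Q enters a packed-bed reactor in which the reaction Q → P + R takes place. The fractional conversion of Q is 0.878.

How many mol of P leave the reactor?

744 mol

Q reacted = 0.878 × 847.5 = 744.1 mol; ν_Q = −1, so ξ = 744.1/1 = 744.1 mol.
Outlet amounts (n = n₀ + ν ξ):
  Q: 847.5 − 1(744.1) = 103.4
  P: 0 + 1(744.1) = 744.1
  R: 0 + 1(744.1) = 744.1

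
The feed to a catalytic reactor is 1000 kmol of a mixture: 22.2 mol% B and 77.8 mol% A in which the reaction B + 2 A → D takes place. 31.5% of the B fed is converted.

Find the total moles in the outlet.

860 kmol

B reacted = 0.315 × 222 = 69.93 kmol; ν_B = −1, so ξ = 69.93/1 = 69.93 kmol.
Outlet amounts (n = n₀ + ν ξ):
  B: 222 − 1(69.93) = 152.1
  A: 778 − 2(69.93) = 638.1
  D: 0 + 1(69.93) = 69.93
Total out = 152.1 + 638.1 + 69.93 = 860.1 kmol.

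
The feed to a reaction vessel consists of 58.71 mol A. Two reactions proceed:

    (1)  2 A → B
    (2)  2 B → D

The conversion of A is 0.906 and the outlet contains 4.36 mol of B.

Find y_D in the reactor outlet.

Conversion of A: A consumed = 2ξ₁ = 0.906 × 58.71 → ξ₁ = 26.6 mol.
B balance: n_B = 0 + 1ξ₁ − 2ξ₂ = 4.36 → ξ₂ = (1·26.6 − 4.36)/2 = 11.12 mol.
Outlet amounts (n = n₀ + Σ ν·ξ):
  A: 58.71 − 2(26.6) = 5.519
  B: 0 + 1(26.6) − 2(11.12) = 4.36
  D: 0 + 1(11.12) = 11.12
Total out = 21 mol; y_D = 11.12 / 21 = 0.5295.

0.53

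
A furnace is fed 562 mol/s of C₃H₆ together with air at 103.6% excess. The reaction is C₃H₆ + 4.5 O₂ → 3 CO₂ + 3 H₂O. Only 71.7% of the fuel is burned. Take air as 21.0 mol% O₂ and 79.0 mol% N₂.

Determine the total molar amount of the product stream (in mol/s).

25300 mol/s

Stoichiometric O₂ = 4.5 × 562 = 2529 mol/s; O₂ fed = 2529 × 2.036 = 5149 mol/s.
N₂ fed = 5149 × 79/21 = 19370 mol/s.
Fuel reacted = 0.717 × 562 → ξ = 403 mol/s.
Outlet (n = n₀ + ν ξ):
  C₃H₆: 562 − 1(403) = 159
  O₂: 5149 − 4.5(403) = 3336
  N₂: 19370 (inert)
  CO₂: 0 + 3(403) = 1209
  H₂O: 0 + 3(403) = 1209
Total out = 159 + 3336 + 19370 + 1209 + 1209 = 25280 mol/s.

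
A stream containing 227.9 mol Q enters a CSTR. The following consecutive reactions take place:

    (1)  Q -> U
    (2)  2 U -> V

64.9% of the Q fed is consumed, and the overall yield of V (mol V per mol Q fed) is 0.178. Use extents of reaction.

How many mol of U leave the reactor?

66.8 mol

Conversion of Q: Q consumed = 1ξ₁ = 0.649 × 227.9 → ξ₁ = 147.9 mol.
Yield of V: 1ξ₂ / 227.9 = 0.178 → ξ₂ = 40.57 mol.
Outlet amounts (n = n₀ + Σ ν·ξ):
  Q: 227.9 − 1(147.9) = 79.99
  U: 0 + 1(147.9) − 2(40.57) = 66.77
  V: 0 + 1(40.57) = 40.57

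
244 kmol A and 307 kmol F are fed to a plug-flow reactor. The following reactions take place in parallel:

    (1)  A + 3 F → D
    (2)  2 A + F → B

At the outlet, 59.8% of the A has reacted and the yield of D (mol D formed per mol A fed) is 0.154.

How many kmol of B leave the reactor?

Yield of D: 1ξ₁ / 244 = 0.154 → ξ₁ = 37.58 kmol.
Conversion of A: 1ξ₁ + 2ξ₂ = 0.598 × 244 = 145.9 → ξ₂ = 54.17 kmol.
Outlet amounts (n = n₀ + Σ ν·ξ):
  A: 244 − 1(37.58) − 2(54.17) = 98.09
  F: 307 − 3(37.58) − 1(54.17) = 140.1
  D: 0 + 1(37.58) = 37.58
  B: 0 + 1(54.17) = 54.17

54.2 kmol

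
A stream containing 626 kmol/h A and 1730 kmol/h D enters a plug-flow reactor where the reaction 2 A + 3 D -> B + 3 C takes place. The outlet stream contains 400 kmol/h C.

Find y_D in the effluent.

0.598

For C: n = n₀ + 3ξ → 400 = 0 + 3ξ, giving ξ = 133.3 kmol/h.
Outlet amounts (n = n₀ + ν ξ):
  A: 626 − 2(133.3) = 359.3
  D: 1730 − 3(133.3) = 1330
  B: 0 + 1(133.3) = 133.3
  C: 0 + 3(133.3) = 400
Total out = 2223 kmol/h; y_D = 1330 / 2223 = 0.5984.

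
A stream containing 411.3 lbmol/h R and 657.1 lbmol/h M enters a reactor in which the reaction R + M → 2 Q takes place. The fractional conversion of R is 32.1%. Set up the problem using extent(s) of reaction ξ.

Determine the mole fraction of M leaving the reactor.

R reacted = 0.321 × 411.3 = 132 lbmol/h; ν_R = −1, so ξ = 132/1 = 132 lbmol/h.
Outlet amounts (n = n₀ + ν ξ):
  R: 411.3 − 1(132) = 279.3
  M: 657.1 − 1(132) = 525.1
  Q: 0 + 2(132) = 264.1
Total out = 1068 lbmol/h; y_M = 525.1 / 1068 = 0.4915.

0.491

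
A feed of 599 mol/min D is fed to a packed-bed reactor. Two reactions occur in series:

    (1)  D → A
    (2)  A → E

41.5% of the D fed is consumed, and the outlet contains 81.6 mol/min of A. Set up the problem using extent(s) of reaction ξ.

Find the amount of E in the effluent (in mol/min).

Conversion of D: D consumed = 1ξ₁ = 0.415 × 599 → ξ₁ = 248.6 mol/min.
A balance: n_A = 0 + 1ξ₁ − 1ξ₂ = 81.6 → ξ₂ = (1·248.6 − 81.6)/1 = 167 mol/min.
Outlet amounts (n = n₀ + Σ ν·ξ):
  D: 599 − 1(248.6) = 350.4
  A: 0 + 1(248.6) − 1(167) = 81.6
  E: 0 + 1(167) = 167

167 mol/min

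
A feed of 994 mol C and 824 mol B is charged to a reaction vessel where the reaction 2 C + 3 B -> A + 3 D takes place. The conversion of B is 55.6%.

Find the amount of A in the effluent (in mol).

153 mol

B reacted = 0.556 × 824 = 458.1 mol; ν_B = −3, so ξ = 458.1/3 = 152.7 mol.
Outlet amounts (n = n₀ + ν ξ):
  C: 994 − 2(152.7) = 688.6
  B: 824 − 3(152.7) = 365.9
  A: 0 + 1(152.7) = 152.7
  D: 0 + 3(152.7) = 458.1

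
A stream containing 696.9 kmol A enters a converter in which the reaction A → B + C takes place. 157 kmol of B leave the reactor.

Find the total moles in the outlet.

For B: n = n₀ + 1ξ → 157 = 0 + 1ξ, giving ξ = 157 kmol.
Outlet amounts (n = n₀ + ν ξ):
  A: 696.9 − 1(157) = 539.9
  B: 0 + 1(157) = 157
  C: 0 + 1(157) = 157
Total out = 539.9 + 157 + 157 = 853.9 kmol.

854 kmol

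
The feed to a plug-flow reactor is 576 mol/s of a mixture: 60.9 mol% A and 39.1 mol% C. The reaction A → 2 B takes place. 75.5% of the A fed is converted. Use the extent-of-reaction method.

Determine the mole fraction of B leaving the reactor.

0.63

A reacted = 0.755 × 350.8 = 264.8 mol/s; ν_A = −1, so ξ = 264.8/1 = 264.8 mol/s.
Outlet amounts (n = n₀ + ν ξ):
  A: 350.8 − 1(264.8) = 85.94
  B: 0 + 2(264.8) = 529.7
  C: 225.2 (inert)
Total out = 840.8 mol/s; y_B = 529.7 / 840.8 = 0.6299.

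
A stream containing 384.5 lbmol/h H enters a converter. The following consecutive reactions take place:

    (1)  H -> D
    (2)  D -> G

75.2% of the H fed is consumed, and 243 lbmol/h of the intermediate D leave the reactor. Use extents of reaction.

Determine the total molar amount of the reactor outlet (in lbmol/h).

Conversion of H: H consumed = 1ξ₁ = 0.752 × 384.5 → ξ₁ = 289.1 lbmol/h.
D balance: n_D = 0 + 1ξ₁ − 1ξ₂ = 243 → ξ₂ = (1·289.1 − 243)/1 = 46.14 lbmol/h.
Outlet amounts (n = n₀ + Σ ν·ξ):
  H: 384.5 − 1(289.1) = 95.36
  D: 0 + 1(289.1) − 1(46.14) = 243
  G: 0 + 1(46.14) = 46.14
Total out = 95.36 + 243 + 46.14 = 384.5 lbmol/h.

384 lbmol/h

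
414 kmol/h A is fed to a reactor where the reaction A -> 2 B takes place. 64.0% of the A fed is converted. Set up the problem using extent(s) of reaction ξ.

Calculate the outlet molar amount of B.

A reacted = 0.64 × 414 = 265 kmol/h; ν_A = −1, so ξ = 265/1 = 265 kmol/h.
Outlet amounts (n = n₀ + ν ξ):
  A: 414 − 1(265) = 149
  B: 0 + 2(265) = 529.9

530 kmol/h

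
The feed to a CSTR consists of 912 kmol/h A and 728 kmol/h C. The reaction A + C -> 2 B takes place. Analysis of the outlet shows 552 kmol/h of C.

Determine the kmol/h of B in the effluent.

352 kmol/h

For C: n = n₀ − 1ξ → 552 = 728 − 1ξ, giving ξ = 176 kmol/h.
Outlet amounts (n = n₀ + ν ξ):
  A: 912 − 1(176) = 736
  C: 728 − 1(176) = 552
  B: 0 + 2(176) = 352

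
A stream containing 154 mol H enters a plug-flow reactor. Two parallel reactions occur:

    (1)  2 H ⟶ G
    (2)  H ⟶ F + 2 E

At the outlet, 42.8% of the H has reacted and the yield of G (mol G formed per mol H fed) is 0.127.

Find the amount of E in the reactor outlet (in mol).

53.6 mol

Yield of G: 1ξ₁ / 154 = 0.127 → ξ₁ = 19.56 mol.
Conversion of H: 2ξ₁ + 1ξ₂ = 0.428 × 154 = 65.91 → ξ₂ = 26.8 mol.
Outlet amounts (n = n₀ + Σ ν·ξ):
  H: 154 − 2(19.56) − 1(26.8) = 88.09
  G: 0 + 1(19.56) = 19.56
  F: 0 + 1(26.8) = 26.8
  E: 0 + 2(26.8) = 53.59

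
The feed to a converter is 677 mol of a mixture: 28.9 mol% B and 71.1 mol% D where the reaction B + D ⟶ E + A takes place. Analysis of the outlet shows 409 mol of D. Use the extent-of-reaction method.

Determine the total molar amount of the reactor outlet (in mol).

For D: n = n₀ − 1ξ → 409 = 481.3 − 1ξ, giving ξ = 72.35 mol.
Outlet amounts (n = n₀ + ν ξ):
  B: 195.7 − 1(72.35) = 123.3
  D: 481.3 − 1(72.35) = 409
  E: 0 + 1(72.35) = 72.35
  A: 0 + 1(72.35) = 72.35
Total out = 123.3 + 409 + 72.35 + 72.35 = 677 mol.

677 mol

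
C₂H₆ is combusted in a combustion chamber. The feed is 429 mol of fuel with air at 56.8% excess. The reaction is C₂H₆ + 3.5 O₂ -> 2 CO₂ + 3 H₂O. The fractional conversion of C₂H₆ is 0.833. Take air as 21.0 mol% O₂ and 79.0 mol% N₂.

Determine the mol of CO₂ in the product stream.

715 mol

Stoichiometric O₂ = 3.5 × 429 = 1502 mol; O₂ fed = 1502 × 1.568 = 2354 mol.
N₂ fed = 2354 × 79/21 = 8857 mol.
Fuel reacted = 0.833 × 429 → ξ = 357.4 mol.
Outlet (n = n₀ + ν ξ):
  C₂H₆: 429 − 1(357.4) = 71.64
  O₂: 2354 − 3.5(357.4) = 1104
  N₂: 8857 (inert)
  CO₂: 0 + 2(357.4) = 714.7
  H₂O: 0 + 3(357.4) = 1072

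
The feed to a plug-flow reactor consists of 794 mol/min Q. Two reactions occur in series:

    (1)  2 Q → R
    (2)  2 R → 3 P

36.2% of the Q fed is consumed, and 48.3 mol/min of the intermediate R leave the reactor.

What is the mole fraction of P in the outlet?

Conversion of Q: Q consumed = 2ξ₁ = 0.362 × 794 → ξ₁ = 143.7 mol/min.
R balance: n_R = 0 + 1ξ₁ − 2ξ₂ = 48.3 → ξ₂ = (1·143.7 − 48.3)/2 = 47.71 mol/min.
Outlet amounts (n = n₀ + Σ ν·ξ):
  Q: 794 − 2(143.7) = 506.6
  R: 0 + 1(143.7) − 2(47.71) = 48.3
  P: 0 + 3(47.71) = 143.1
Total out = 698 mol/min; y_P = 143.1 / 698 = 0.205.

0.205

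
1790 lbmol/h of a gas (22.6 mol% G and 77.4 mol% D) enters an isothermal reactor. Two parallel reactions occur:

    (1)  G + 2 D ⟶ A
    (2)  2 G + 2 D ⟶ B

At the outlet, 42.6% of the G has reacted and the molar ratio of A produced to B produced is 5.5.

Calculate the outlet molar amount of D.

1090 lbmol/h

Conversion of G: G consumed = 0.426 × 404.5 = 172.3 lbmol/h = 1ξ₁ + 2ξ₂.
Selectivity: 1ξ₁ / (1ξ₂) = 5.5 → ξ₁ = 5.5 ξ₂.
Substitute: (1·5.5 + 2) ξ₂ = 172.3 → ξ₂ = 22.98 lbmol/h, ξ₁ = 126.4 lbmol/h.
Outlet amounts (n = n₀ + Σ ν·ξ):
  G: 404.5 − 1(126.4) − 2(22.98) = 232.2
  D: 1385 − 2(126.4) − 2(22.98) = 1087
  A: 0 + 1(126.4) = 126.4
  B: 0 + 1(22.98) = 22.98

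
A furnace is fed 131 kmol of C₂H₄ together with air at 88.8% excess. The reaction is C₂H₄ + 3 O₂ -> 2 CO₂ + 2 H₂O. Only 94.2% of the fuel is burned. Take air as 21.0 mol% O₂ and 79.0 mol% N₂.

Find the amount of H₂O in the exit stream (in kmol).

247 kmol

Stoichiometric O₂ = 3 × 131 = 393 kmol; O₂ fed = 393 × 1.888 = 742 kmol.
N₂ fed = 742 × 79/21 = 2791 kmol.
Fuel reacted = 0.942 × 131 → ξ = 123.4 kmol.
Outlet (n = n₀ + ν ξ):
  C₂H₄: 131 − 1(123.4) = 7.598
  O₂: 742 − 3(123.4) = 371.8
  N₂: 2791 (inert)
  CO₂: 0 + 2(123.4) = 246.8
  H₂O: 0 + 2(123.4) = 246.8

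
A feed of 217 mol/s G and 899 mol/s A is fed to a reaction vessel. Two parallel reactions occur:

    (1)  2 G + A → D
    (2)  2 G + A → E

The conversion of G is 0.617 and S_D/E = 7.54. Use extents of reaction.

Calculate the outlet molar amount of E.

Conversion of G: G consumed = 0.617 × 217 = 133.9 mol/s = 2ξ₁ + 2ξ₂.
Selectivity: 1ξ₁ / (1ξ₂) = 7.54 → ξ₁ = 7.54 ξ₂.
Substitute: (2·7.54 + 2) ξ₂ = 133.9 → ξ₂ = 7.839 mol/s, ξ₁ = 59.11 mol/s.
Outlet amounts (n = n₀ + Σ ν·ξ):
  G: 217 − 2(59.11) − 2(7.839) = 83.11
  A: 899 − 1(59.11) − 1(7.839) = 832.1
  D: 0 + 1(59.11) = 59.11
  E: 0 + 1(7.839) = 7.839

7.84 mol/s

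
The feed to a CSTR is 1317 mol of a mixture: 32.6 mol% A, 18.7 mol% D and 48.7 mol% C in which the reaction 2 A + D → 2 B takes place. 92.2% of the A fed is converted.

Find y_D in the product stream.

0.0432

A reacted = 0.922 × 429.3 = 395.9 mol; ν_A = −2, so ξ = 395.9/2 = 197.9 mol.
Outlet amounts (n = n₀ + ν ξ):
  A: 429.3 − 2(197.9) = 33.49
  D: 246.3 − 1(197.9) = 48.35
  B: 0 + 2(197.9) = 395.9
  C: 641.4 (inert)
Total out = 1119 mol; y_D = 48.35 / 1119 = 0.04321.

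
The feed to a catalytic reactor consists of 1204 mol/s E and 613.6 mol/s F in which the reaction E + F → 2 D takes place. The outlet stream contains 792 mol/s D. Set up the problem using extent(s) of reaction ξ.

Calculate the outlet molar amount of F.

218 mol/s

For D: n = n₀ + 2ξ → 792 = 0 + 2ξ, giving ξ = 396 mol/s.
Outlet amounts (n = n₀ + ν ξ):
  E: 1204 − 1(396) = 808
  F: 613.6 − 1(396) = 217.6
  D: 0 + 2(396) = 792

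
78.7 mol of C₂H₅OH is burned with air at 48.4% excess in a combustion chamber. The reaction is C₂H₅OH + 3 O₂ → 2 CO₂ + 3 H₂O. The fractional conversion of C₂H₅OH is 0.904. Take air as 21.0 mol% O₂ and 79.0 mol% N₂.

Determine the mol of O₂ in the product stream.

Stoichiometric O₂ = 3 × 78.7 = 236.1 mol; O₂ fed = 236.1 × 1.484 = 350.4 mol.
N₂ fed = 350.4 × 79/21 = 1318 mol.
Fuel reacted = 0.904 × 78.7 → ξ = 71.14 mol.
Outlet (n = n₀ + ν ξ):
  C₂H₅OH: 78.7 − 1(71.14) = 7.555
  O₂: 350.4 − 3(71.14) = 136.9
  N₂: 1318 (inert)
  CO₂: 0 + 2(71.14) = 142.3
  H₂O: 0 + 3(71.14) = 213.4

137 mol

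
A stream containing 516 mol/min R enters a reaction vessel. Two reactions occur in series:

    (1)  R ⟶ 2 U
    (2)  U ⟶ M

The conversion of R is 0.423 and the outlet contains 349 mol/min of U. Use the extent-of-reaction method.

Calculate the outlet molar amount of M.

87.5 mol/min

Conversion of R: R consumed = 1ξ₁ = 0.423 × 516 → ξ₁ = 218.3 mol/min.
U balance: n_U = 0 + 2ξ₁ − 1ξ₂ = 349 → ξ₂ = (2·218.3 − 349)/1 = 87.54 mol/min.
Outlet amounts (n = n₀ + Σ ν·ξ):
  R: 516 − 1(218.3) = 297.7
  U: 0 + 2(218.3) − 1(87.54) = 349
  M: 0 + 1(87.54) = 87.54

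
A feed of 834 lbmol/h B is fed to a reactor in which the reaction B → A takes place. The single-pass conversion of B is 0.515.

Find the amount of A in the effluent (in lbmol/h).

430 lbmol/h

B reacted = 0.515 × 834 = 429.5 lbmol/h; ν_B = −1, so ξ = 429.5/1 = 429.5 lbmol/h.
Outlet amounts (n = n₀ + ν ξ):
  B: 834 − 1(429.5) = 404.5
  A: 0 + 1(429.5) = 429.5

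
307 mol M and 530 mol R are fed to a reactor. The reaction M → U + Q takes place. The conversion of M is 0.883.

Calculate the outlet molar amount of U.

271 mol

M reacted = 0.883 × 307 = 271.1 mol; ν_M = −1, so ξ = 271.1/1 = 271.1 mol.
Outlet amounts (n = n₀ + ν ξ):
  M: 307 − 1(271.1) = 35.92
  U: 0 + 1(271.1) = 271.1
  Q: 0 + 1(271.1) = 271.1
  R: 530 (inert)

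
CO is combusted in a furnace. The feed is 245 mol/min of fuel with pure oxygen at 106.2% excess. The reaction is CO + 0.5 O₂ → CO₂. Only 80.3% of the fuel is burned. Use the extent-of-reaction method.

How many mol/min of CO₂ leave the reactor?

197 mol/min

Stoichiometric O₂ = 0.5 × 245 = 122.5 mol/min; O₂ fed = 122.5 × 2.062 = 252.6 mol/min.
Fuel reacted = 0.803 × 245 → ξ = 196.7 mol/min.
Outlet (n = n₀ + ν ξ):
  CO: 245 − 1(196.7) = 48.26
  O₂: 252.6 − 0.5(196.7) = 154.2
  CO₂: 0 + 1(196.7) = 196.7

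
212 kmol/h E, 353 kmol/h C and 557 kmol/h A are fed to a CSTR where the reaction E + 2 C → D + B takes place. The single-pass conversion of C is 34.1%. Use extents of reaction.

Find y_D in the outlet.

0.0567

C reacted = 0.341 × 353 = 120.4 kmol/h; ν_C = −2, so ξ = 120.4/2 = 60.19 kmol/h.
Outlet amounts (n = n₀ + ν ξ):
  E: 212 − 1(60.19) = 151.8
  C: 353 − 2(60.19) = 232.6
  D: 0 + 1(60.19) = 60.19
  B: 0 + 1(60.19) = 60.19
  A: 557 (inert)
Total out = 1062 kmol/h; y_D = 60.19 / 1062 = 0.05668.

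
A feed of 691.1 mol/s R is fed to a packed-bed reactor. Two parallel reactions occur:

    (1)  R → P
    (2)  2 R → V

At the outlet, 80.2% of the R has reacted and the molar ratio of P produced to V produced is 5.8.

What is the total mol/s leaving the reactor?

Conversion of R: R consumed = 0.802 × 691.1 = 554.3 mol/s = 1ξ₁ + 2ξ₂.
Selectivity: 1ξ₁ / (1ξ₂) = 5.8 → ξ₁ = 5.8 ξ₂.
Substitute: (1·5.8 + 2) ξ₂ = 554.3 → ξ₂ = 71.06 mol/s, ξ₁ = 412.1 mol/s.
Outlet amounts (n = n₀ + Σ ν·ξ):
  R: 691.1 − 1(412.1) − 2(71.06) = 136.8
  P: 0 + 1(412.1) = 412.1
  V: 0 + 1(71.06) = 71.06
Total out = 136.8 + 412.1 + 71.06 = 620 mol/s.

620 mol/s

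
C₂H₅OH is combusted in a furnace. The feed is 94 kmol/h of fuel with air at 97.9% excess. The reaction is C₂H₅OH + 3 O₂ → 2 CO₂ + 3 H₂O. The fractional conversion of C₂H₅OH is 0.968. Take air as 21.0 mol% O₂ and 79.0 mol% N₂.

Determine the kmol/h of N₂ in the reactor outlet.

2100 kmol/h

Stoichiometric O₂ = 3 × 94 = 282 kmol/h; O₂ fed = 282 × 1.979 = 558.1 kmol/h.
N₂ fed = 558.1 × 79/21 = 2099 kmol/h.
Fuel reacted = 0.968 × 94 → ξ = 90.99 kmol/h.
Outlet (n = n₀ + ν ξ):
  C₂H₅OH: 94 − 1(90.99) = 3.008
  O₂: 558.1 − 3(90.99) = 285.1
  N₂: 2099 (inert)
  CO₂: 0 + 2(90.99) = 182
  H₂O: 0 + 3(90.99) = 273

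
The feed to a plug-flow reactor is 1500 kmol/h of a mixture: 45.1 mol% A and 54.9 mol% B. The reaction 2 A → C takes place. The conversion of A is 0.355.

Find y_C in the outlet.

0.087

A reacted = 0.355 × 676.5 = 240.2 kmol/h; ν_A = −2, so ξ = 240.2/2 = 120.1 kmol/h.
Outlet amounts (n = n₀ + ν ξ):
  A: 676.5 − 2(120.1) = 436.3
  C: 0 + 1(120.1) = 120.1
  B: 823.5 (inert)
Total out = 1380 kmol/h; y_C = 120.1 / 1380 = 0.08702.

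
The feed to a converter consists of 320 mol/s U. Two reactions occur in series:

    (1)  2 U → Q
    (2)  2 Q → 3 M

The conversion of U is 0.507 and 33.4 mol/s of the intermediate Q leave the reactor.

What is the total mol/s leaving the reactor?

263 mol/s

Conversion of U: U consumed = 2ξ₁ = 0.507 × 320 → ξ₁ = 81.12 mol/s.
Q balance: n_Q = 0 + 1ξ₁ − 2ξ₂ = 33.4 → ξ₂ = (1·81.12 − 33.4)/2 = 23.86 mol/s.
Outlet amounts (n = n₀ + Σ ν·ξ):
  U: 320 − 2(81.12) = 157.8
  Q: 0 + 1(81.12) − 2(23.86) = 33.4
  M: 0 + 3(23.86) = 71.58
Total out = 157.8 + 33.4 + 71.58 = 262.7 mol/s.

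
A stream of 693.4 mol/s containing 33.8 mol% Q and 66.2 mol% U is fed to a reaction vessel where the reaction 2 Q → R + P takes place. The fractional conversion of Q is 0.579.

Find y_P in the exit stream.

Q reacted = 0.579 × 234.4 = 135.7 mol/s; ν_Q = −2, so ξ = 135.7/2 = 67.85 mol/s.
Outlet amounts (n = n₀ + ν ξ):
  Q: 234.4 − 2(67.85) = 98.67
  R: 0 + 1(67.85) = 67.85
  P: 0 + 1(67.85) = 67.85
  U: 459 (inert)
Total out = 693.4 mol/s; y_P = 67.85 / 693.4 = 0.09785.

0.0979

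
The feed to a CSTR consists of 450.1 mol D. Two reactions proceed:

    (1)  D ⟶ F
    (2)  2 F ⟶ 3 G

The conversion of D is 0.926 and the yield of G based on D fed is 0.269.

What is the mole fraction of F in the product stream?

Conversion of D: D consumed = 1ξ₁ = 0.926 × 450.1 → ξ₁ = 416.8 mol.
Yield of G: 3ξ₂ / 450.1 = 0.269 → ξ₂ = 40.36 mol.
Outlet amounts (n = n₀ + Σ ν·ξ):
  D: 450.1 − 1(416.8) = 33.31
  F: 0 + 1(416.8) − 2(40.36) = 336.1
  G: 0 + 3(40.36) = 121.1
Total out = 490.5 mol; y_F = 336.1 / 490.5 = 0.6852.

0.685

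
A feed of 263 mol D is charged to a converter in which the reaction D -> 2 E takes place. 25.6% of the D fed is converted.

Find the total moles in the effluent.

330 mol

D reacted = 0.256 × 263 = 67.33 mol; ν_D = −1, so ξ = 67.33/1 = 67.33 mol.
Outlet amounts (n = n₀ + ν ξ):
  D: 263 − 1(67.33) = 195.7
  E: 0 + 2(67.33) = 134.7
Total out = 195.7 + 134.7 = 330.3 mol.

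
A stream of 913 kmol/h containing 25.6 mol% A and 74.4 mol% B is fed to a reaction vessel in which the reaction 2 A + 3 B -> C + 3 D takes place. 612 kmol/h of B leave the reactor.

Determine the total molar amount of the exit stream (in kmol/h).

891 kmol/h

For B: n = n₀ − 3ξ → 612 = 679.3 − 3ξ, giving ξ = 22.42 kmol/h.
Outlet amounts (n = n₀ + ν ξ):
  A: 233.7 − 2(22.42) = 188.9
  B: 679.3 − 3(22.42) = 612
  C: 0 + 1(22.42) = 22.42
  D: 0 + 3(22.42) = 67.27
Total out = 188.9 + 612 + 22.42 + 67.27 = 890.6 kmol/h.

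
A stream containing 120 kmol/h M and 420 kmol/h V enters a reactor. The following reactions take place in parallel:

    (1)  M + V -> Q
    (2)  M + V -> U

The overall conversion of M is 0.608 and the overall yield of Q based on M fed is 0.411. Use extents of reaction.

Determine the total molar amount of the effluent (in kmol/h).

467 kmol/h

Yield of Q: 1ξ₁ / 120 = 0.411 → ξ₁ = 49.32 kmol/h.
Conversion of M: 1ξ₁ + 1ξ₂ = 0.608 × 120 = 72.96 → ξ₂ = 23.64 kmol/h.
Outlet amounts (n = n₀ + Σ ν·ξ):
  M: 120 − 1(49.32) − 1(23.64) = 47.04
  V: 420 − 1(49.32) − 1(23.64) = 347
  Q: 0 + 1(49.32) = 49.32
  U: 0 + 1(23.64) = 23.64
Total out = 47.04 + 347 + 49.32 + 23.64 = 467 kmol/h.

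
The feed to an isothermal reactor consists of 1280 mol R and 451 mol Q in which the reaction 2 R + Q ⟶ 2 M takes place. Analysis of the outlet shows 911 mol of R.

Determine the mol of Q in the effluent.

For R: n = n₀ − 2ξ → 911 = 1280 − 2ξ, giving ξ = 184.5 mol.
Outlet amounts (n = n₀ + ν ξ):
  R: 1280 − 2(184.5) = 911
  Q: 451 − 1(184.5) = 266.5
  M: 0 + 2(184.5) = 369

266 mol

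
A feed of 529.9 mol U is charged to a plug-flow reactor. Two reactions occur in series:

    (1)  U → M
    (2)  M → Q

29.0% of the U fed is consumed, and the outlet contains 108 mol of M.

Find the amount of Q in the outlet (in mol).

Conversion of U: U consumed = 1ξ₁ = 0.29 × 529.9 → ξ₁ = 153.7 mol.
M balance: n_M = 0 + 1ξ₁ − 1ξ₂ = 108 → ξ₂ = (1·153.7 − 108)/1 = 45.67 mol.
Outlet amounts (n = n₀ + Σ ν·ξ):
  U: 529.9 − 1(153.7) = 376.2
  M: 0 + 1(153.7) − 1(45.67) = 108
  Q: 0 + 1(45.67) = 45.67

45.7 mol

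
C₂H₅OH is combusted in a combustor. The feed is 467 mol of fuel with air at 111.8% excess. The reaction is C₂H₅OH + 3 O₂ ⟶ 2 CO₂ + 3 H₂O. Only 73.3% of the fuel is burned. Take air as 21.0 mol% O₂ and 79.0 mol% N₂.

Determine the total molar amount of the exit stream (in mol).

Stoichiometric O₂ = 3 × 467 = 1401 mol; O₂ fed = 1401 × 2.118 = 2967 mol.
N₂ fed = 2967 × 79/21 = 11160 mol.
Fuel reacted = 0.733 × 467 → ξ = 342.3 mol.
Outlet (n = n₀ + ν ξ):
  C₂H₅OH: 467 − 1(342.3) = 124.7
  O₂: 2967 − 3(342.3) = 1940
  N₂: 11160 (inert)
  CO₂: 0 + 2(342.3) = 684.6
  H₂O: 0 + 3(342.3) = 1027
Total out = 124.7 + 1940 + 11160 + 684.6 + 1027 = 14940 mol.

14900 mol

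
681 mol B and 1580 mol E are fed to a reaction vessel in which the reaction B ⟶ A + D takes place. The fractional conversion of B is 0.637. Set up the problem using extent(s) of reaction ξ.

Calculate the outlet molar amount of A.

434 mol

B reacted = 0.637 × 681 = 433.8 mol; ν_B = −1, so ξ = 433.8/1 = 433.8 mol.
Outlet amounts (n = n₀ + ν ξ):
  B: 681 − 1(433.8) = 247.2
  A: 0 + 1(433.8) = 433.8
  D: 0 + 1(433.8) = 433.8
  E: 1580 (inert)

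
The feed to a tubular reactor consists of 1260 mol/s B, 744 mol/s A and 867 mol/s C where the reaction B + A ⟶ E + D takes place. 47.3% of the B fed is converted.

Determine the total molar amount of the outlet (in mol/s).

B reacted = 0.473 × 1260 = 596 mol/s; ν_B = −1, so ξ = 596/1 = 596 mol/s.
Outlet amounts (n = n₀ + ν ξ):
  B: 1260 − 1(596) = 664
  A: 744 − 1(596) = 148
  E: 0 + 1(596) = 596
  D: 0 + 1(596) = 596
  C: 867 (inert)
Total out = 664 + 148 + 596 + 596 + 867 = 2871 mol/s.

2870 mol/s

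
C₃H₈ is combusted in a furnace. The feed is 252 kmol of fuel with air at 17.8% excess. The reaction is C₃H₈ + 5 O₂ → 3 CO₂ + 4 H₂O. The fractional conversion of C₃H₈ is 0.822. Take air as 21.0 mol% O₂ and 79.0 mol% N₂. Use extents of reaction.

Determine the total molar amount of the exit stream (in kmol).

Stoichiometric O₂ = 5 × 252 = 1260 kmol; O₂ fed = 1260 × 1.178 = 1484 kmol.
N₂ fed = 1484 × 79/21 = 5584 kmol.
Fuel reacted = 0.822 × 252 → ξ = 207.1 kmol.
Outlet (n = n₀ + ν ξ):
  C₃H₈: 252 − 1(207.1) = 44.86
  O₂: 1484 − 5(207.1) = 448.6
  N₂: 5584 (inert)
  CO₂: 0 + 3(207.1) = 621.4
  H₂O: 0 + 4(207.1) = 828.6
Total out = 44.86 + 448.6 + 5584 + 621.4 + 828.6 = 7527 kmol.

7530 kmol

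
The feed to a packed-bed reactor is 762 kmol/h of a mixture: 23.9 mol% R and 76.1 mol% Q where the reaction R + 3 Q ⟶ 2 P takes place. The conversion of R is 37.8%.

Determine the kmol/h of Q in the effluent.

R reacted = 0.378 × 182.1 = 68.84 kmol/h; ν_R = −1, so ξ = 68.84/1 = 68.84 kmol/h.
Outlet amounts (n = n₀ + ν ξ):
  R: 182.1 − 1(68.84) = 113.3
  Q: 579.9 − 3(68.84) = 373.4
  P: 0 + 2(68.84) = 137.7

373 kmol/h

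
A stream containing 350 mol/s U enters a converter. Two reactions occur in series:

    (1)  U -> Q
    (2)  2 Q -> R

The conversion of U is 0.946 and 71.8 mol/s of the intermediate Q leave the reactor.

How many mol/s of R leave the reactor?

130 mol/s

Conversion of U: U consumed = 1ξ₁ = 0.946 × 350 → ξ₁ = 331.1 mol/s.
Q balance: n_Q = 0 + 1ξ₁ − 2ξ₂ = 71.8 → ξ₂ = (1·331.1 − 71.8)/2 = 129.6 mol/s.
Outlet amounts (n = n₀ + Σ ν·ξ):
  U: 350 − 1(331.1) = 18.9
  Q: 0 + 1(331.1) − 2(129.6) = 71.8
  R: 0 + 1(129.6) = 129.6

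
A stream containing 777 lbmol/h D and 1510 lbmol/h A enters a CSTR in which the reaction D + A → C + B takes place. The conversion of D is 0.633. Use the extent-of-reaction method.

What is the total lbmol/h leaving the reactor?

2290 lbmol/h

D reacted = 0.633 × 777 = 491.8 lbmol/h; ν_D = −1, so ξ = 491.8/1 = 491.8 lbmol/h.
Outlet amounts (n = n₀ + ν ξ):
  D: 777 − 1(491.8) = 285.2
  A: 1510 − 1(491.8) = 1018
  C: 0 + 1(491.8) = 491.8
  B: 0 + 1(491.8) = 491.8
Total out = 285.2 + 1018 + 491.8 + 491.8 = 2287 lbmol/h.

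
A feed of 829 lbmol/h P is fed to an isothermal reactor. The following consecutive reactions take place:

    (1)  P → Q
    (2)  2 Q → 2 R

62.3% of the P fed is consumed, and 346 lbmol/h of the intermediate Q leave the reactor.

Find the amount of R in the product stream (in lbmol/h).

170 lbmol/h

Conversion of P: P consumed = 1ξ₁ = 0.623 × 829 → ξ₁ = 516.5 lbmol/h.
Q balance: n_Q = 0 + 1ξ₁ − 2ξ₂ = 346 → ξ₂ = (1·516.5 − 346)/2 = 85.23 lbmol/h.
Outlet amounts (n = n₀ + Σ ν·ξ):
  P: 829 − 1(516.5) = 312.5
  Q: 0 + 1(516.5) − 2(85.23) = 346
  R: 0 + 2(85.23) = 170.5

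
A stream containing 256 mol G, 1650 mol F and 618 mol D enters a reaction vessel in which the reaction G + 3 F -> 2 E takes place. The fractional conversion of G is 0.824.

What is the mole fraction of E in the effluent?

G reacted = 0.824 × 256 = 210.9 mol; ν_G = −1, so ξ = 210.9/1 = 210.9 mol.
Outlet amounts (n = n₀ + ν ξ):
  G: 256 − 1(210.9) = 45.06
  F: 1650 − 3(210.9) = 1017
  E: 0 + 2(210.9) = 421.9
  D: 618 (inert)
Total out = 2102 mol; y_E = 421.9 / 2102 = 0.2007.

0.201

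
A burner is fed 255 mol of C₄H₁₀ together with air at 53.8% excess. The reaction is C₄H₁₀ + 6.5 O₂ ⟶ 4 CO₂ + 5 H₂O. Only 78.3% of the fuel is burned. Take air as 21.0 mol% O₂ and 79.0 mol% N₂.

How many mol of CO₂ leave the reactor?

799 mol

Stoichiometric O₂ = 6.5 × 255 = 1658 mol; O₂ fed = 1658 × 1.538 = 2549 mol.
N₂ fed = 2549 × 79/21 = 9590 mol.
Fuel reacted = 0.783 × 255 → ξ = 199.7 mol.
Outlet (n = n₀ + ν ξ):
  C₄H₁₀: 255 − 1(199.7) = 55.33
  O₂: 2549 − 6.5(199.7) = 1251
  N₂: 9590 (inert)
  CO₂: 0 + 4(199.7) = 798.7
  H₂O: 0 + 5(199.7) = 998.3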